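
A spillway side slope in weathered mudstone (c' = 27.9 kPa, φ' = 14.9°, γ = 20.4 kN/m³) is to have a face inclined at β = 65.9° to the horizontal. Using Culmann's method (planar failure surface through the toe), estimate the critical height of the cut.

H_c = 13.02 m

Culmann's analysis gives the critical failure plane at α_cr = (β + φ')/2 = (65.9 + 14.9)/2 = 40.4°, and the critical height
H_c = (4c'/γ) · sinβ cosφ' / [1 − cos(β − φ')]
    = (4·27.9/20.4) · sin65.9°·cos14.9° / [1 − cos(51.0°)]
    = 5.471 · 0.9128·0.9664 / [1 − 0.6293]
    = 5.471 · 0.8821 / 0.3707
    = 13.02 m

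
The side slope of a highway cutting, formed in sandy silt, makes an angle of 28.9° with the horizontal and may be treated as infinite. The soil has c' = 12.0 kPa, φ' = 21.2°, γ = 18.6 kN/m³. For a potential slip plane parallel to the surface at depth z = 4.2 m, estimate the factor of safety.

For an infinite slope with a slip plane parallel to the surface (no pore pressure): FS = [c' + γz cos²β tanφ'] / [γz sinβ cosβ].
γz = 18.6·4.2 = 78.12 kN/m²
Numerator = 12.0 + 78.12·cos²28.9°·tan21.2° = 12.0 + 78.12·0.7664·0.3879 = 35.224 kPa
Denominator = 78.12·sin28.9°·cos28.9° = 78.12·0.4833·0.8755 = 33.052 kPa
FS = 35.224 / 33.052 = 1.066

FS = 1.07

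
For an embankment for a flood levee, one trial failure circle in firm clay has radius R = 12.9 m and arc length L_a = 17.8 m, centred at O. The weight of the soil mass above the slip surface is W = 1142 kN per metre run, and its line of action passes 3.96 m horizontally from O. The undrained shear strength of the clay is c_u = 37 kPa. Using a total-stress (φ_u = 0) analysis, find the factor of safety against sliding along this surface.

FS = 1.88

Taking moments about the centre O, the resisting moment is provided by the undrained shear strength acting along the arc:
M_R = c_u·L_a·R = 37·17.80·12.9 = 8495.9 kN·m/m
M_D = W·d = 1142·3.96 = 4522.3 kN·m/m
FS = M_R / M_D = 8495.9 / 4522.3 = 1.879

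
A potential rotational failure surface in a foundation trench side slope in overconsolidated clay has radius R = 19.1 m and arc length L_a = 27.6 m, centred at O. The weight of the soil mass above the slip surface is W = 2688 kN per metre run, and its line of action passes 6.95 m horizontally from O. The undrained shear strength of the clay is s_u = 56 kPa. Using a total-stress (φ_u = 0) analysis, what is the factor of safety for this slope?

Taking moments about the centre O, the resisting moment is provided by the undrained shear strength acting along the arc:
M_R = s_u·L_a·R = 56·27.60·19.1 = 29521.0 kN·m/m
M_D = W·d = 2688·6.95 = 18681.6 kN·m/m
FS = M_R / M_D = 29521.0 / 18681.6 = 1.580

FS = 1.58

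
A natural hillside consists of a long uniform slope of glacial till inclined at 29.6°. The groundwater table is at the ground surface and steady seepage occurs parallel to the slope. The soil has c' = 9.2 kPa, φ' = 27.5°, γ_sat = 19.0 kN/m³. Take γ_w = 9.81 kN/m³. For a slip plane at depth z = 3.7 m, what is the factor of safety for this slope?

FS = 0.75

With seepage parallel to the slope and the water table at the surface, the effective normal stress on the slip plane uses the buoyant unit weight γ' = γ_sat − γ_w while the driving shear stress uses γ_sat:
FS = [c' + γ' z cos²β tanφ'] / [γ_sat z sinβ cosβ]
γ' = 19.0 − 9.81 = 9.19 kN/m³
Numerator = 9.2 + 9.19·3.7·cos²29.6°·tan27.5° = 9.2 + 9.19·3.7·0.7560·0.5206 = 22.582 kPa
Denominator = 19.0·3.7·sin29.6°·cos29.6° = 19.0·3.7·0.4939·0.8695 = 30.192 kPa
FS = 22.582 / 30.192 = 0.748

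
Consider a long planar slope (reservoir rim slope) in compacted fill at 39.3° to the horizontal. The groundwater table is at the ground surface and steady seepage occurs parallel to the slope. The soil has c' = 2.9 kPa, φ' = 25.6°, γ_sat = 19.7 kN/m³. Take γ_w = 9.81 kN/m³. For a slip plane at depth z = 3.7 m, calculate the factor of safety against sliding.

FS = 0.38

With seepage parallel to the slope and the water table at the surface, the effective normal stress on the slip plane uses the buoyant unit weight γ' = γ_sat − γ_w while the driving shear stress uses γ_sat:
FS = [c' + γ' z cos²β tanφ'] / [γ_sat z sinβ cosβ]
γ' = 19.7 − 9.81 = 9.89 kN/m³
Numerator = 2.9 + 9.89·3.7·cos²39.3°·tan25.6° = 2.9 + 9.89·3.7·0.5988·0.4791 = 13.399 kPa
Denominator = 19.7·3.7·sin39.3°·cos39.3° = 19.7·3.7·0.6334·0.7738 = 35.726 kPa
FS = 13.399 / 35.726 = 0.375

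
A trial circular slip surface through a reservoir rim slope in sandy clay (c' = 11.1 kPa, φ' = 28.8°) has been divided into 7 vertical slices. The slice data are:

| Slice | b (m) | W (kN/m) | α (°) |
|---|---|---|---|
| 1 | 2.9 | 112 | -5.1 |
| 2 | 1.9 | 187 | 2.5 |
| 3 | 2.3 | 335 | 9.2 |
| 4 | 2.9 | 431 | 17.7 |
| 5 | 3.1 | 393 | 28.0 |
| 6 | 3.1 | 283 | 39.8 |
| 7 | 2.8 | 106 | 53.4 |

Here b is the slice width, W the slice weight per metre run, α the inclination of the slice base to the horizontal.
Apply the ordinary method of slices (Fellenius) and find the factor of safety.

FS = 1.84

Ordinary method of slices: FS = Σ[c'·Δl_i + (W_i cosα_i)·tanφ'] / Σ W_i sinα_i, with Δl_i = b_i / cosα_i.
Slice 1: Δl = 2.9/cos(-5.1°) = 2.912 m; N'_1 = 112·cos(-5.1°) = 111.6; c'Δl = 32.32; W sinα = -10.0
Slice 2: Δl = 1.9/cos2.5° = 1.902 m; N'_2 = 187·cos2.5° = 186.8; c'Δl = 21.11; W sinα = 8.2
Slice 3: Δl = 2.3/cos9.2° = 2.330 m; N'_3 = 335·cos9.2° = 330.7; c'Δl = 25.86; W sinα = 53.6
Slice 4: Δl = 2.9/cos17.7° = 3.044 m; N'_4 = 431·cos17.7° = 410.6; c'Δl = 33.79; W sinα = 131.0
Slice 5: Δl = 3.1/cos28.0° = 3.511 m; N'_5 = 393·cos28.0° = 347.0; c'Δl = 38.97; W sinα = 184.5
Slice 6: Δl = 3.1/cos39.8° = 4.035 m; N'_6 = 283·cos39.8° = 217.4; c'Δl = 44.79; W sinα = 181.2
Slice 7: Δl = 2.8/cos53.4° = 4.696 m; N'_7 = 106·cos53.4° = 63.2; c'Δl = 52.13; W sinα = 85.1
Σc'Δl = 249.0 kN/m; ΣN' = 1667.3 kN/m; ΣW sinα = 633.6 kN/m
Resisting = 249.0 + 1667.3·tan28.8° = 249.0 + 916.6 = 1165.6 kN/m
FS = 1165.6 / 633.6 = 1.840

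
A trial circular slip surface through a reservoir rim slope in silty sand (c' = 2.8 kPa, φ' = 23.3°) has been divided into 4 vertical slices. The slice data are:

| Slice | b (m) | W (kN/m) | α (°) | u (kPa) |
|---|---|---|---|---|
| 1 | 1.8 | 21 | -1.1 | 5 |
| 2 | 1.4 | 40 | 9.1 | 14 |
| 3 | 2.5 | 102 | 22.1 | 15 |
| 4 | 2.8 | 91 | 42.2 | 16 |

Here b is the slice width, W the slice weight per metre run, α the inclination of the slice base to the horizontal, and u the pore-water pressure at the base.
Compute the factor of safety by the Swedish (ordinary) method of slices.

Ordinary method of slices: FS = Σ[c'·Δl_i + (W_i cosα_i − u_i·Δl_i)·tanφ'] / Σ W_i sinα_i, with Δl_i = b_i / cosα_i.
Slice 1: Δl = 1.8/cos(-1.1°) = 1.800 m; N'_1 = 21·cos(-1.1°) − 5·1.800 = 12.0; c'Δl = 5.04; W sinα = -0.4
Slice 2: Δl = 1.4/cos9.1° = 1.418 m; N'_2 = 40·cos9.1° − 14·1.418 = 19.6; c'Δl = 3.97; W sinα = 6.3
Slice 3: Δl = 2.5/cos22.1° = 2.698 m; N'_3 = 102·cos22.1° − 15·2.698 = 54.0; c'Δl = 7.56; W sinα = 38.4
Slice 4: Δl = 2.8/cos42.2° = 3.780 m; N'_4 = 91·cos42.2° − 16·3.780 = 6.9; c'Δl = 10.58; W sinα = 61.1
Σc'Δl = 27.1 kN/m; ΣN' = 92.6 kN/m; ΣW sinα = 105.4 kN/m
Resisting = 27.1 + 92.6·tan23.3° = 27.1 + 39.9 = 67.0 kN/m
FS = 67.0 / 105.4 = 0.636

FS = 0.64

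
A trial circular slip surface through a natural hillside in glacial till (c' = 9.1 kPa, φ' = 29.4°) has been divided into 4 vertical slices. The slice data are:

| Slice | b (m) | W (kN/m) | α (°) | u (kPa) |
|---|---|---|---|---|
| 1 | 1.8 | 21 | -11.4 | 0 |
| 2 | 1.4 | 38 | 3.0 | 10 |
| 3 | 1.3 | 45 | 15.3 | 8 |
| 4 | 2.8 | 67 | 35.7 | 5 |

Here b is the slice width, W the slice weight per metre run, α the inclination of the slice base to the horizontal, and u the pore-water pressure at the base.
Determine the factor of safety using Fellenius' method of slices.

Ordinary method of slices: FS = Σ[c'·Δl_i + (W_i cosα_i − u_i·Δl_i)·tanφ'] / Σ W_i sinα_i, with Δl_i = b_i / cosα_i.
Slice 1: Δl = 1.8/cos(-11.4°) = 1.836 m; N'_1 = 21·cos(-11.4°) − 0·1.836 = 20.6; c'Δl = 16.71; W sinα = -4.2
Slice 2: Δl = 1.4/cos3.0° = 1.402 m; N'_2 = 38·cos3.0° − 10·1.402 = 23.9; c'Δl = 12.76; W sinα = 2.0
Slice 3: Δl = 1.3/cos15.3° = 1.348 m; N'_3 = 45·cos15.3° − 8·1.348 = 32.6; c'Δl = 12.26; W sinα = 11.9
Slice 4: Δl = 2.8/cos35.7° = 3.448 m; N'_4 = 67·cos35.7° − 5·3.448 = 37.2; c'Δl = 31.38; W sinα = 39.1
Σc'Δl = 73.1 kN/m; ΣN' = 114.3 kN/m; ΣW sinα = 48.8 kN/m
Resisting = 73.1 + 114.3·tan29.4° = 73.1 + 64.4 = 137.5 kN/m
FS = 137.5 / 48.8 = 2.817

FS = 2.82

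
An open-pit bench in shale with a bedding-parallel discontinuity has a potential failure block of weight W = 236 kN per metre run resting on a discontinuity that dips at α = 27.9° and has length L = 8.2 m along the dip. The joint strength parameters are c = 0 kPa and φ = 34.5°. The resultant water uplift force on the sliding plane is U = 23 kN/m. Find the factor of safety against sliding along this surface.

Resolving the block weight along and normal to the plane and applying the Mohr–Coulomb strength on the joint:
N' = W cosα − U = 236·cos27.9° − 23 = 185.6 kN/m
Driving force T = W sinα = 236·sin27.9° = 110.4 kN/m
Resisting force R = c·L + N'·tanφ = 0·8.2 + 185.6·tan34.5° = 0.0 + 127.5 = 127.5 kN/m
FS = R / T = 127.5 / 110.4 = 1.155

FS = 1.15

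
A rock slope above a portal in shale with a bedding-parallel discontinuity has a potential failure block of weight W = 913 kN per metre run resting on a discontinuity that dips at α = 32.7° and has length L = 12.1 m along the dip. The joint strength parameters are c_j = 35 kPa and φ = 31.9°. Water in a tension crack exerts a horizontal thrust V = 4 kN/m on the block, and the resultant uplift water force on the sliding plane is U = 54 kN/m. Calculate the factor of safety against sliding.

FS = 1.75

Resolving the block weight along and normal to the plane and applying the Mohr–Coulomb strength on the joint:
N' = W cosα − U − V sinα = 913·cos32.7° − 54 − 4·sin32.7° = 712.1 kN/m
Driving force T = W sinα + V cosα = 913·sin32.7° + 4·cos32.7° = 496.6 kN/m
Resisting force R = c_j·L + N'·tanφ = 35·12.1 + 712.1·tan31.9° = 423.5 + 443.3 = 866.8 kN/m
FS = R / T = 866.8 / 496.6 = 1.745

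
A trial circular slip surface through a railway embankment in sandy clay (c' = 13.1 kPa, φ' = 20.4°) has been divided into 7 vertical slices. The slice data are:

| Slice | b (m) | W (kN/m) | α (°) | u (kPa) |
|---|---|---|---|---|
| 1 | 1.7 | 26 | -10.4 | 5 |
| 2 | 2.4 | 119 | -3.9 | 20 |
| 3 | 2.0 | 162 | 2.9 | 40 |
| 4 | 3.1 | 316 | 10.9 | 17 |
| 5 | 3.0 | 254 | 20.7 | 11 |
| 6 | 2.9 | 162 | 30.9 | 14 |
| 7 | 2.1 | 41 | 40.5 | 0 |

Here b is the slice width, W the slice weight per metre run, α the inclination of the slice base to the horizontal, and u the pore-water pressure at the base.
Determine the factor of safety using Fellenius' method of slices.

Ordinary method of slices: FS = Σ[c'·Δl_i + (W_i cosα_i − u_i·Δl_i)·tanφ'] / Σ W_i sinα_i, with Δl_i = b_i / cosα_i.
Slice 1: Δl = 1.7/cos(-10.4°) = 1.728 m; N'_1 = 26·cos(-10.4°) − 5·1.728 = 16.9; c'Δl = 22.64; W sinα = -4.7
Slice 2: Δl = 2.4/cos(-3.9°) = 2.406 m; N'_2 = 119·cos(-3.9°) − 20·2.406 = 70.6; c'Δl = 31.51; W sinα = -8.1
Slice 3: Δl = 2.0/cos2.9° = 2.003 m; N'_3 = 162·cos2.9° − 40·2.003 = 81.7; c'Δl = 26.23; W sinα = 8.2
Slice 4: Δl = 3.1/cos10.9° = 3.157 m; N'_4 = 316·cos10.9° − 17·3.157 = 256.6; c'Δl = 41.36; W sinα = 59.8
Slice 5: Δl = 3.0/cos20.7° = 3.207 m; N'_5 = 254·cos20.7° − 11·3.207 = 202.3; c'Δl = 42.01; W sinα = 89.8
Slice 6: Δl = 2.9/cos30.9° = 3.380 m; N'_6 = 162·cos30.9° − 14·3.380 = 91.7; c'Δl = 44.27; W sinα = 83.2
Slice 7: Δl = 2.1/cos40.5° = 2.762 m; N'_7 = 41·cos40.5° − 0·2.762 = 31.2; c'Δl = 36.18; W sinα = 26.6
Σc'Δl = 244.2 kN/m; ΣN' = 751.1 kN/m; ΣW sinα = 254.8 kN/m
Resisting = 244.2 + 751.1·tan20.4° = 244.2 + 279.3 = 523.5 kN/m
FS = 523.5 / 254.8 = 2.055

FS = 2.05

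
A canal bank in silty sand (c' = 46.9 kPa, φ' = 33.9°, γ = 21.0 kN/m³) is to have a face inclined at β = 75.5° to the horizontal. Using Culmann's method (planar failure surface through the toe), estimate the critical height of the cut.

H_c = 28.46 m

Culmann's analysis gives the critical failure plane at α_cr = (β + φ')/2 = (75.5 + 33.9)/2 = 54.7°, and the critical height
H_c = (4c'/γ) · sinβ cosφ' / [1 − cos(β − φ')]
    = (4·46.9/21.0) · sin75.5°·cos33.9° / [1 − cos(41.6°)]
    = 8.933 · 0.9681·0.8300 / [1 − 0.7478]
    = 8.933 · 0.8036 / 0.2522
    = 28.46 m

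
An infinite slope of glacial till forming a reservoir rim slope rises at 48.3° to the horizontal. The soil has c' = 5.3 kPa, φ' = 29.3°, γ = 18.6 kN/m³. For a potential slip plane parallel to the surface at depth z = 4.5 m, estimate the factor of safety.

FS = 0.63

For an infinite slope with a slip plane parallel to the surface (no pore pressure): FS = [c' + γz cos²β tanφ'] / [γz sinβ cosβ].
γz = 18.6·4.5 = 83.70 kN/m²
Numerator = 5.3 + 83.70·cos²48.3°·tan29.3° = 5.3 + 83.70·0.4425·0.5612 = 26.086 kPa
Denominator = 83.70·sin48.3°·cos48.3° = 83.70·0.7466·0.6652 = 41.573 kPa
FS = 26.086 / 41.573 = 0.627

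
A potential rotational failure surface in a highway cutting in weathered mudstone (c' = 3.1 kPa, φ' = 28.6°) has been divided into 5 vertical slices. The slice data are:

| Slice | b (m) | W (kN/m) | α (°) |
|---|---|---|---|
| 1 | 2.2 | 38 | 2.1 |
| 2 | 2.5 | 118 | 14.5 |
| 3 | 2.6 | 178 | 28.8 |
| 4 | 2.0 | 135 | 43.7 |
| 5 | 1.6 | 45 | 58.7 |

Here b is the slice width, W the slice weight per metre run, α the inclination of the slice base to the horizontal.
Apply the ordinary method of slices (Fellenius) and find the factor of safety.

FS = 1.11

Ordinary method of slices: FS = Σ[c'·Δl_i + (W_i cosα_i)·tanφ'] / Σ W_i sinα_i, with Δl_i = b_i / cosα_i.
Slice 1: Δl = 2.2/cos2.1° = 2.201 m; N'_1 = 38·cos2.1° = 38.0; c'Δl = 6.82; W sinα = 1.4
Slice 2: Δl = 2.5/cos14.5° = 2.582 m; N'_2 = 118·cos14.5° = 114.2; c'Δl = 8.00; W sinα = 29.5
Slice 3: Δl = 2.6/cos28.8° = 2.967 m; N'_3 = 178·cos28.8° = 156.0; c'Δl = 9.20; W sinα = 85.8
Slice 4: Δl = 2.0/cos43.7° = 2.766 m; N'_4 = 135·cos43.7° = 97.6; c'Δl = 8.58; W sinα = 93.3
Slice 5: Δl = 1.6/cos58.7° = 3.080 m; N'_5 = 45·cos58.7° = 23.4; c'Δl = 9.55; W sinα = 38.5
Σc'Δl = 42.2 kN/m; ΣN' = 429.2 kN/m; ΣW sinα = 248.4 kN/m
Resisting = 42.2 + 429.2·tan28.6° = 42.2 + 234.0 = 276.1 kN/m
FS = 276.1 / 248.4 = 1.112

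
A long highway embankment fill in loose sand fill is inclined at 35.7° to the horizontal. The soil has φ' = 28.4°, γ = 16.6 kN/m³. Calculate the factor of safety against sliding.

FS = 0.75

For a dry cohesionless infinite slope the factor of safety is FS = tanφ' / tanβ.
FS = tan28.4° / tan35.7° = 0.5407 / 0.7186 = 0.752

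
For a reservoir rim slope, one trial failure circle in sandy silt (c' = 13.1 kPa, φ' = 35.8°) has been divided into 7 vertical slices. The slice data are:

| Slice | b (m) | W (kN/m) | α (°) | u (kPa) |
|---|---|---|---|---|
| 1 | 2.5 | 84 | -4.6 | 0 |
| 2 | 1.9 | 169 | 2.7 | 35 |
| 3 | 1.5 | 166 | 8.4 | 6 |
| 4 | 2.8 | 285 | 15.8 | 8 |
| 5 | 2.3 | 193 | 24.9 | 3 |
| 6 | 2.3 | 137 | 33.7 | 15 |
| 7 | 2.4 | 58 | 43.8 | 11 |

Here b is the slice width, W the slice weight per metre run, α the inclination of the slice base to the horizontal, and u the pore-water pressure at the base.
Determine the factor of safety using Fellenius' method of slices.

Ordinary method of slices: FS = Σ[c'·Δl_i + (W_i cosα_i − u_i·Δl_i)·tanφ'] / Σ W_i sinα_i, with Δl_i = b_i / cosα_i.
Slice 1: Δl = 2.5/cos(-4.6°) = 2.508 m; N'_1 = 84·cos(-4.6°) − 0·2.508 = 83.7; c'Δl = 32.86; W sinα = -6.7
Slice 2: Δl = 1.9/cos2.7° = 1.902 m; N'_2 = 169·cos2.7° − 35·1.902 = 102.2; c'Δl = 24.92; W sinα = 8.0
Slice 3: Δl = 1.5/cos8.4° = 1.516 m; N'_3 = 166·cos8.4° − 6·1.516 = 155.1; c'Δl = 19.86; W sinα = 24.2
Slice 4: Δl = 2.8/cos15.8° = 2.910 m; N'_4 = 285·cos15.8° − 8·2.910 = 251.0; c'Δl = 38.12; W sinα = 77.6
Slice 5: Δl = 2.3/cos24.9° = 2.536 m; N'_5 = 193·cos24.9° − 3·2.536 = 167.5; c'Δl = 33.22; W sinα = 81.3
Slice 6: Δl = 2.3/cos33.7° = 2.765 m; N'_6 = 137·cos33.7° − 15·2.765 = 72.5; c'Δl = 36.22; W sinα = 76.0
Slice 7: Δl = 2.4/cos43.8° = 3.325 m; N'_7 = 58·cos43.8° − 11·3.325 = 5.3; c'Δl = 43.56; W sinα = 40.1
Σc'Δl = 228.8 kN/m; ΣN' = 837.3 kN/m; ΣW sinα = 300.5 kN/m
Resisting = 228.8 + 837.3·tan35.8° = 228.8 + 603.9 = 832.6 kN/m
FS = 832.6 / 300.5 = 2.771

FS = 2.77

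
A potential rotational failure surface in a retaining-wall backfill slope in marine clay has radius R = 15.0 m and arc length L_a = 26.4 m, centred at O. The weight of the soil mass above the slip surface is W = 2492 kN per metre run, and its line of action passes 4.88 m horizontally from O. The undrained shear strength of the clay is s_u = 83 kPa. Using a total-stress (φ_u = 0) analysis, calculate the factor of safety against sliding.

Taking moments about the centre O, the resisting moment is provided by the undrained shear strength acting along the arc:
M_R = s_u·L_a·R = 83·26.40·15.0 = 32868.0 kN·m/m
M_D = W·d = 2492·4.88 = 12161.0 kN·m/m
FS = M_R / M_D = 32868.0 / 12161.0 = 2.703

FS = 2.70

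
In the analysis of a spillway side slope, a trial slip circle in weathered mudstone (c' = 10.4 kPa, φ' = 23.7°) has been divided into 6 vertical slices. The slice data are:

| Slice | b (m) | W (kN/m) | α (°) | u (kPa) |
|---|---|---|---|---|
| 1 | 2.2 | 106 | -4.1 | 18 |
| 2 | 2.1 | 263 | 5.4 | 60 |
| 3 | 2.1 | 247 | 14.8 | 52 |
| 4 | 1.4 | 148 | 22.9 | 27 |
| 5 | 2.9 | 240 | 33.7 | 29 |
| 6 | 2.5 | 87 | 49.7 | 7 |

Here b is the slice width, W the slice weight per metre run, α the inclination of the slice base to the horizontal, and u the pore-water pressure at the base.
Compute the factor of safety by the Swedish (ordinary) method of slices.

Ordinary method of slices: FS = Σ[c'·Δl_i + (W_i cosα_i − u_i·Δl_i)·tanφ'] / Σ W_i sinα_i, with Δl_i = b_i / cosα_i.
Slice 1: Δl = 2.2/cos(-4.1°) = 2.206 m; N'_1 = 106·cos(-4.1°) − 18·2.206 = 66.0; c'Δl = 22.94; W sinα = -7.6
Slice 2: Δl = 2.1/cos5.4° = 2.109 m; N'_2 = 263·cos5.4° − 60·2.109 = 135.3; c'Δl = 21.94; W sinα = 24.8
Slice 3: Δl = 2.1/cos14.8° = 2.172 m; N'_3 = 247·cos14.8° − 52·2.172 = 125.9; c'Δl = 22.59; W sinα = 63.1
Slice 4: Δl = 1.4/cos22.9° = 1.520 m; N'_4 = 148·cos22.9° − 27·1.520 = 95.3; c'Δl = 15.81; W sinα = 57.6
Slice 5: Δl = 2.9/cos33.7° = 3.486 m; N'_5 = 240·cos33.7° − 29·3.486 = 98.6; c'Δl = 36.25; W sinα = 133.2
Slice 6: Δl = 2.5/cos49.7° = 3.865 m; N'_6 = 87·cos49.7° − 7·3.865 = 29.2; c'Δl = 40.20; W sinα = 66.4
Σc'Δl = 159.7 kN/m; ΣN' = 550.3 kN/m; ΣW sinα = 337.4 kN/m
Resisting = 159.7 + 550.3·tan23.7° = 159.7 + 241.5 = 401.3 kN/m
FS = 401.3 / 337.4 = 1.189

FS = 1.19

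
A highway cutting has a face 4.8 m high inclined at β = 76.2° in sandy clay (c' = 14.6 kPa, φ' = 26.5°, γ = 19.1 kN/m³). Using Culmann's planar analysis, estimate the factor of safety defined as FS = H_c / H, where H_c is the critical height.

FS = 1.57

H_c = (4c'/γ) · sinβ cosφ' / [1 − cos(β − φ')]
    = (4·14.6/19.1) · sin76.2°·cos26.5° / [1 − cos49.7°]
    = 3.058 · 0.8691 / 0.3532 = 7.52 m
FS = H_c / H = 7.52 / 4.8 = 1.567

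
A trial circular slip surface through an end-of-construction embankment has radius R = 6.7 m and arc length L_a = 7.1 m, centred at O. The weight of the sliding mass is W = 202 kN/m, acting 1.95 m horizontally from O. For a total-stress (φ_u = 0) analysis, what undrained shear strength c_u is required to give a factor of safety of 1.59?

FS = c_u·L_a·R / (W·d), so c_u = FS·W·d / (L_a·R).
c_u = 1.59·202·1.95 / (7.10·6.7) = 626.3 / 47.57 = 13.17 kPa

c_u = 13.2 kPa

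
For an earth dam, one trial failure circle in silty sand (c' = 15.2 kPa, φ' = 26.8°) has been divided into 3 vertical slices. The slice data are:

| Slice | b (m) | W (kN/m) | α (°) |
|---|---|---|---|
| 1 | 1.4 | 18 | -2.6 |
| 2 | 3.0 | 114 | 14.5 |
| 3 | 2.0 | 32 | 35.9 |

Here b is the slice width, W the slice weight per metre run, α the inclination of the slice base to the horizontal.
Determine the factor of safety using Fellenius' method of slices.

FS = 3.95

Ordinary method of slices: FS = Σ[c'·Δl_i + (W_i cosα_i)·tanφ'] / Σ W_i sinα_i, with Δl_i = b_i / cosα_i.
Slice 1: Δl = 1.4/cos(-2.6°) = 1.401 m; N'_1 = 18·cos(-2.6°) = 18.0; c'Δl = 21.30; W sinα = -0.8
Slice 2: Δl = 3.0/cos14.5° = 3.099 m; N'_2 = 114·cos14.5° = 110.4; c'Δl = 47.10; W sinα = 28.5
Slice 3: Δl = 2.0/cos35.9° = 2.469 m; N'_3 = 32·cos35.9° = 25.9; c'Δl = 37.53; W sinα = 18.8
Σc'Δl = 105.9 kN/m; ΣN' = 154.3 kN/m; ΣW sinα = 46.5 kN/m
Resisting = 105.9 + 154.3·tan26.8° = 105.9 + 77.9 = 183.9 kN/m
FS = 183.9 / 46.5 = 3.955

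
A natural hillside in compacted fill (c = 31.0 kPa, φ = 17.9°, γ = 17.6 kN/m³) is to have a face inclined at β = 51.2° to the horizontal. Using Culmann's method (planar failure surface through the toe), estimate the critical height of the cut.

H_c = 31.82 m

Culmann's analysis gives the critical failure plane at α_cr = (β + φ)/2 = (51.2 + 17.9)/2 = 34.5°, and the critical height
H_c = (4c/γ) · sinβ cosφ / [1 − cos(β − φ)]
    = (4·31.0/17.6) · sin51.2°·cos17.9° / [1 − cos(33.3°)]
    = 7.045 · 0.7793·0.9516 / [1 − 0.8358]
    = 7.045 · 0.7416 / 0.1642
    = 31.82 m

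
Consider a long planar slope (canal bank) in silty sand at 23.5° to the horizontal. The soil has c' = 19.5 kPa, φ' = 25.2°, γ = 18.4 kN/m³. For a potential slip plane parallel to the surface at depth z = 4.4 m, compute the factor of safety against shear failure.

For an infinite slope with a slip plane parallel to the surface (no pore pressure): FS = [c' + γz cos²β tanφ'] / [γz sinβ cosβ].
γz = 18.4·4.4 = 80.96 kN/m²
Numerator = 19.5 + 80.96·cos²23.5°·tan25.2° = 19.5 + 80.96·0.8410·0.4706 = 51.539 kPa
Denominator = 80.96·sin23.5°·cos23.5° = 80.96·0.3987·0.9171 = 29.605 kPa
FS = 51.539 / 29.605 = 1.741

FS = 1.74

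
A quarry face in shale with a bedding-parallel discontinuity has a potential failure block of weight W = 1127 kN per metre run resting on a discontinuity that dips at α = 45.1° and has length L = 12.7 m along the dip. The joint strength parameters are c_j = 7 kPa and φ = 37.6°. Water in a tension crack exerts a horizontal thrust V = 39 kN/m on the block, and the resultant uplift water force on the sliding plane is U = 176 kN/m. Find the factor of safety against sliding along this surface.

Resolving the block weight along and normal to the plane and applying the Mohr–Coulomb strength on the joint:
N' = W cosα − U − V sinα = 1127·cos45.1° − 176 − 39·sin45.1° = 591.9 kN/m
Driving force T = W sinα + V cosα = 1127·sin45.1° + 39·cos45.1° = 825.8 kN/m
Resisting force R = c_j·L + N'·tanφ = 7·12.7 + 591.9·tan37.6° = 88.9 + 455.8 = 544.7 kN/m
FS = R / T = 544.7 / 825.8 = 0.660

FS = 0.66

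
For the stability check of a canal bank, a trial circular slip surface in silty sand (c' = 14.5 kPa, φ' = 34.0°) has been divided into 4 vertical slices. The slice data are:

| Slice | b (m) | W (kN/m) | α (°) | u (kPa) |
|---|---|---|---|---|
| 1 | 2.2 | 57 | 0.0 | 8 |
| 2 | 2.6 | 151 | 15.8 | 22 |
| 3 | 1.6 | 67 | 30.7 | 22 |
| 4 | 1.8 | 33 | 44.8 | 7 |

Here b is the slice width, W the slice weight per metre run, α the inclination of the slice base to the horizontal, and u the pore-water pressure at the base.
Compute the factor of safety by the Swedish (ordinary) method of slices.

Ordinary method of slices: FS = Σ[c'·Δl_i + (W_i cosα_i − u_i·Δl_i)·tanφ'] / Σ W_i sinα_i, with Δl_i = b_i / cosα_i.
Slice 1: Δl = 2.2/cos0.0° = 2.200 m; N'_1 = 57·cos0.0° − 8·2.200 = 39.4; c'Δl = 31.90; W sinα = 0.0
Slice 2: Δl = 2.6/cos15.8° = 2.702 m; N'_2 = 151·cos15.8° − 22·2.702 = 85.8; c'Δl = 39.18; W sinα = 41.1
Slice 3: Δl = 1.6/cos30.7° = 1.861 m; N'_3 = 67·cos30.7° − 22·1.861 = 16.7; c'Δl = 26.98; W sinα = 34.2
Slice 4: Δl = 1.8/cos44.8° = 2.537 m; N'_4 = 33·cos44.8° − 7·2.537 = 5.7; c'Δl = 36.78; W sinα = 23.3
Σc'Δl = 134.8 kN/m; ΣN' = 147.6 kN/m; ΣW sinα = 98.6 kN/m
Resisting = 134.8 + 147.6·tan34.0° = 134.8 + 99.5 = 234.4 kN/m
FS = 234.4 / 98.6 = 2.378

FS = 2.38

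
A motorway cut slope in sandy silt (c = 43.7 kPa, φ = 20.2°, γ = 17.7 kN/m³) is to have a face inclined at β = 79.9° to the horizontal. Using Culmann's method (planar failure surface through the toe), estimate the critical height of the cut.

Culmann's analysis gives the critical failure plane at α_cr = (β + φ)/2 = (79.9 + 20.2)/2 = 50.1°, and the critical height
H_c = (4c/γ) · sinβ cosφ / [1 − cos(β − φ)]
    = (4·43.7/17.7) · sin79.9°·cos20.2° / [1 − cos(59.7°)]
    = 9.876 · 0.9845·0.9385 / [1 − 0.5045]
    = 9.876 · 0.9239 / 0.4955
    = 18.42 m

H_c = 18.42 m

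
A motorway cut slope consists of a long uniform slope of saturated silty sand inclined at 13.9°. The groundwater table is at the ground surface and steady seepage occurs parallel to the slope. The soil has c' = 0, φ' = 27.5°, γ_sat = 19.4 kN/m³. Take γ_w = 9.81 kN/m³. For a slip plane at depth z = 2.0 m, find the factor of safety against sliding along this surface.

FS = 1.04

With seepage parallel to the slope and the water table at the surface, the effective normal stress on the slip plane uses the buoyant unit weight γ' = γ_sat − γ_w while the driving shear stress uses γ_sat:
FS = [c' + γ' z cos²β tanφ'] / [γ_sat z sinβ cosβ]
(For c' = 0 this reduces to FS = (γ'/γ_sat)·tanφ'/tanβ.)
γ' = 19.4 − 9.81 = 9.59 kN/m³
Numerator = 0.0 + 9.59·2.0·cos²13.9°·tan27.5° = 0.0 + 9.59·2.0·0.9423·0.5206 = 9.408 kPa
Denominator = 19.4·2.0·sin13.9°·cos13.9° = 19.4·2.0·0.2402·0.9707 = 9.048 kPa
FS = 9.408 / 9.048 = 1.040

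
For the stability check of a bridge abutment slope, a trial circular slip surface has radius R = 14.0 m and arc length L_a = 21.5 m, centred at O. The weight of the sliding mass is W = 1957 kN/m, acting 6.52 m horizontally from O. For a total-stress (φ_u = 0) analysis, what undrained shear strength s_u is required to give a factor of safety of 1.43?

s_u = 60.6 kPa

FS = s_u·L_a·R / (W·d), so s_u = FS·W·d / (L_a·R).
s_u = 1.43·1957·6.52 / (21.50·14.0) = 18246.3 / 301.00 = 60.62 kPa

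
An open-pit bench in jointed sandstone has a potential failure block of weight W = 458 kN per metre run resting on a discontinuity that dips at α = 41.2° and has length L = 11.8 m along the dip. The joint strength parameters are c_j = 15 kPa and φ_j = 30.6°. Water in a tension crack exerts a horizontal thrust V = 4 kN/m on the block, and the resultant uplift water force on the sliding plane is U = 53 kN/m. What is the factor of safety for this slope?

FS = 1.14

Resolving the block weight along and normal to the plane and applying the Mohr–Coulomb strength on the joint:
N' = W cosα − U − V sinα = 458·cos41.2° − 53 − 4·sin41.2° = 289.0 kN/m
Driving force T = W sinα + V cosα = 458·sin41.2° + 4·cos41.2° = 304.7 kN/m
Resisting force R = c_j·L + N'·tanφ_j = 15·11.8 + 289.0·tan30.6° = 177.0 + 170.9 = 347.9 kN/m
FS = R / T = 347.9 / 304.7 = 1.142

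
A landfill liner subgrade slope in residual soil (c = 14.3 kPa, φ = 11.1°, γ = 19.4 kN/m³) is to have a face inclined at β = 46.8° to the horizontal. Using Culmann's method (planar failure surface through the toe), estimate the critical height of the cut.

H_c = 11.22 m

Culmann's analysis gives the critical failure plane at α_cr = (β + φ)/2 = (46.8 + 11.1)/2 = 28.9°, and the critical height
H_c = (4c/γ) · sinβ cosφ / [1 − cos(β − φ)]
    = (4·14.3/19.4) · sin46.8°·cos11.1° / [1 − cos(35.7°)]
    = 2.948 · 0.7290·0.9813 / [1 − 0.8121]
    = 2.948 · 0.7153 / 0.1879
    = 11.22 m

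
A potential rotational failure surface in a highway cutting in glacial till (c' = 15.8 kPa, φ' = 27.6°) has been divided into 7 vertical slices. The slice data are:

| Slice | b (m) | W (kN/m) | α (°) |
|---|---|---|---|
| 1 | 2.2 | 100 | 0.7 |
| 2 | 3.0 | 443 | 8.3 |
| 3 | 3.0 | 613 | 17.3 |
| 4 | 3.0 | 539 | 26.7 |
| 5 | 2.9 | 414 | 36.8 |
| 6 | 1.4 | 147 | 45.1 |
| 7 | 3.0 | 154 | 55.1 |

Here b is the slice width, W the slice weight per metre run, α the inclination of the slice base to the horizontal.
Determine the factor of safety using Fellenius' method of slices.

FS = 1.52

Ordinary method of slices: FS = Σ[c'·Δl_i + (W_i cosα_i)·tanφ'] / Σ W_i sinα_i, with Δl_i = b_i / cosα_i.
Slice 1: Δl = 2.2/cos0.7° = 2.200 m; N'_1 = 100·cos0.7° = 100.0; c'Δl = 34.76; W sinα = 1.2
Slice 2: Δl = 3.0/cos8.3° = 3.032 m; N'_2 = 443·cos8.3° = 438.4; c'Δl = 47.90; W sinα = 63.9
Slice 3: Δl = 3.0/cos17.3° = 3.142 m; N'_3 = 613·cos17.3° = 585.3; c'Δl = 49.65; W sinα = 182.3
Slice 4: Δl = 3.0/cos26.7° = 3.358 m; N'_4 = 539·cos26.7° = 481.5; c'Δl = 53.06; W sinα = 242.2
Slice 5: Δl = 2.9/cos36.8° = 3.622 m; N'_5 = 414·cos36.8° = 331.5; c'Δl = 57.22; W sinα = 248.0
Slice 6: Δl = 1.4/cos45.1° = 1.983 m; N'_6 = 147·cos45.1° = 103.8; c'Δl = 31.34; W sinα = 104.1
Slice 7: Δl = 3.0/cos55.1° = 5.243 m; N'_7 = 154·cos55.1° = 88.1; c'Δl = 82.85; W sinα = 126.3
Σc'Δl = 356.8 kN/m; ΣN' = 2128.5 kN/m; ΣW sinα = 968.1 kN/m
Resisting = 356.8 + 2128.5·tan27.6° = 356.8 + 1112.8 = 1469.5 kN/m
FS = 1469.5 / 968.1 = 1.518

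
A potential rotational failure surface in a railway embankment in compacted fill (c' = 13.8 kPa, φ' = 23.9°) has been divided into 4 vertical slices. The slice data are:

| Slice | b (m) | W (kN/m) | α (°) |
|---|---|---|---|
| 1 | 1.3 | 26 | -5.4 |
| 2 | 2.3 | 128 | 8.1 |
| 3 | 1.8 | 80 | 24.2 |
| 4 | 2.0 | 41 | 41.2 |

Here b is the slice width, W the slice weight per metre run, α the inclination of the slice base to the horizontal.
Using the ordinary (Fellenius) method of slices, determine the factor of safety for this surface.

Ordinary method of slices: FS = Σ[c'·Δl_i + (W_i cosα_i)·tanφ'] / Σ W_i sinα_i, with Δl_i = b_i / cosα_i.
Slice 1: Δl = 1.3/cos(-5.4°) = 1.306 m; N'_1 = 26·cos(-5.4°) = 25.9; c'Δl = 18.02; W sinα = -2.4
Slice 2: Δl = 2.3/cos8.1° = 2.323 m; N'_2 = 128·cos8.1° = 126.7; c'Δl = 32.06; W sinα = 18.0
Slice 3: Δl = 1.8/cos24.2° = 1.973 m; N'_3 = 80·cos24.2° = 73.0; c'Δl = 27.23; W sinα = 32.8
Slice 4: Δl = 2.0/cos41.2° = 2.658 m; N'_4 = 41·cos41.2° = 30.8; c'Δl = 36.68; W sinα = 27.0
Σc'Δl = 114.0 kN/m; ΣN' = 256.4 kN/m; ΣW sinα = 75.4 kN/m
Resisting = 114.0 + 256.4·tan23.9° = 114.0 + 113.6 = 227.6 kN/m
FS = 227.6 / 75.4 = 3.019

FS = 3.02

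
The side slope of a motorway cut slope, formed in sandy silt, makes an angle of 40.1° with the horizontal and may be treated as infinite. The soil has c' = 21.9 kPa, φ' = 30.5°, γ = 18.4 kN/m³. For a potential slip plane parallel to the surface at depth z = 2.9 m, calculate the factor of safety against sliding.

FS = 1.53

For an infinite slope with a slip plane parallel to the surface (no pore pressure): FS = [c' + γz cos²β tanφ'] / [γz sinβ cosβ].
γz = 18.4·2.9 = 53.36 kN/m²
Numerator = 21.9 + 53.36·cos²40.1°·tan30.5° = 21.9 + 53.36·0.5851·0.5890 = 40.291 kPa
Denominator = 53.36·sin40.1°·cos40.1° = 53.36·0.6441·0.7649 = 26.291 kPa
FS = 40.291 / 26.291 = 1.533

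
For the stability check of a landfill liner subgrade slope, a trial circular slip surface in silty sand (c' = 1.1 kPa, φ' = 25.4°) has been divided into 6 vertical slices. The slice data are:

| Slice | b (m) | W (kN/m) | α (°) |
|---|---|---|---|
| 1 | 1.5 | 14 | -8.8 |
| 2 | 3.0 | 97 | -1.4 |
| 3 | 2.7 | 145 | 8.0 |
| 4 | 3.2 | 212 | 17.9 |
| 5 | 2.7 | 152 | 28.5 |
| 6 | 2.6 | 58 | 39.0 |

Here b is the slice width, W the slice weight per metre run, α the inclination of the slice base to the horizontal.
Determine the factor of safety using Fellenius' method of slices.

Ordinary method of slices: FS = Σ[c'·Δl_i + (W_i cosα_i)·tanφ'] / Σ W_i sinα_i, with Δl_i = b_i / cosα_i.
Slice 1: Δl = 1.5/cos(-8.8°) = 1.518 m; N'_1 = 14·cos(-8.8°) = 13.8; c'Δl = 1.67; W sinα = -2.1
Slice 2: Δl = 3.0/cos(-1.4°) = 3.001 m; N'_2 = 97·cos(-1.4°) = 97.0; c'Δl = 3.30; W sinα = -2.4
Slice 3: Δl = 2.7/cos8.0° = 2.727 m; N'_3 = 145·cos8.0° = 143.6; c'Δl = 3.00; W sinα = 20.2
Slice 4: Δl = 3.2/cos17.9° = 3.363 m; N'_4 = 212·cos17.9° = 201.7; c'Δl = 3.70; W sinα = 65.2
Slice 5: Δl = 2.7/cos28.5° = 3.072 m; N'_5 = 152·cos28.5° = 133.6; c'Δl = 3.38; W sinα = 72.5
Slice 6: Δl = 2.6/cos39.0° = 3.346 m; N'_6 = 58·cos39.0° = 45.1; c'Δl = 3.68; W sinα = 36.5
Σc'Δl = 18.7 kN/m; ΣN' = 634.8 kN/m; ΣW sinα = 189.9 kN/m
Resisting = 18.7 + 634.8·tan25.4° = 18.7 + 301.4 = 320.1 kN/m
FS = 320.1 / 189.9 = 1.686

FS = 1.69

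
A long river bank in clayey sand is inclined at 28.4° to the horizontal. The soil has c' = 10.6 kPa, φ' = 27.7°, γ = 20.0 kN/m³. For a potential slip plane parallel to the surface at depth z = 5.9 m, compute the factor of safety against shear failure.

For an infinite slope with a slip plane parallel to the surface (no pore pressure): FS = [c' + γz cos²β tanφ'] / [γz sinβ cosβ].
γz = 20.0·5.9 = 118.00 kN/m²
Numerator = 10.6 + 118.00·cos²28.4°·tan27.7° = 10.6 + 118.00·0.7738·0.5250 = 58.537 kPa
Denominator = 118.00·sin28.4°·cos28.4° = 118.00·0.4756·0.8796 = 49.369 kPa
FS = 58.537 / 49.369 = 1.186

FS = 1.19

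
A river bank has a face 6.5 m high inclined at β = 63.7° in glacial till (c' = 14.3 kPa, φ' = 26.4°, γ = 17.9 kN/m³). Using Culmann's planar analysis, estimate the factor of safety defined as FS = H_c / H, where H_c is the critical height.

H_c = (4c'/γ) · sinβ cosφ' / [1 − cos(β − φ')]
    = (4·14.3/17.9) · sin63.7°·cos26.4° / [1 − cos37.3°]
    = 3.196 · 0.8030 / 0.2045 = 12.55 m
FS = H_c / H = 12.55 / 6.5 = 1.930

FS = 1.93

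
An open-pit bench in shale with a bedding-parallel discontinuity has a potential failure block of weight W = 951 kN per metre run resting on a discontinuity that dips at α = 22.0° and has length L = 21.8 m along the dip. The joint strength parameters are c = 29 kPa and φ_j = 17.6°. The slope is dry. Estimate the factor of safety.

FS = 2.56

Resolving the block weight along and normal to the plane and applying the Mohr–Coulomb strength on the joint:
N' = W cosα = 951·cos22.0° = 881.8 kN/m
Driving force T = W sinα = 951·sin22.0° = 356.3 kN/m
Resisting force R = c·L + N'·tanφ_j = 29·21.8 + 881.8·tan17.6° = 632.2 + 279.7 = 911.9 kN/m
FS = R / T = 911.9 / 356.3 = 2.560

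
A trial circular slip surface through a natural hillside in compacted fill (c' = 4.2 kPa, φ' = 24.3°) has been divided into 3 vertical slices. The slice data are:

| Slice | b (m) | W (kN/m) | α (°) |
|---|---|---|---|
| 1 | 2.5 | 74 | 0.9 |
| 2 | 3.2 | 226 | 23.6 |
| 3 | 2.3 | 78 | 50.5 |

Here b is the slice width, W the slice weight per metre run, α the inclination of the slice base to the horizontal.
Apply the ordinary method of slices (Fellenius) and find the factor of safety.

FS = 1.25

Ordinary method of slices: FS = Σ[c'·Δl_i + (W_i cosα_i)·tanφ'] / Σ W_i sinα_i, with Δl_i = b_i / cosα_i.
Slice 1: Δl = 2.5/cos0.9° = 2.500 m; N'_1 = 74·cos0.9° = 74.0; c'Δl = 10.50; W sinα = 1.2
Slice 2: Δl = 3.2/cos23.6° = 3.492 m; N'_2 = 226·cos23.6° = 207.1; c'Δl = 14.67; W sinα = 90.5
Slice 3: Δl = 2.3/cos50.5° = 3.616 m; N'_3 = 78·cos50.5° = 49.6; c'Δl = 15.19; W sinα = 60.2
Σc'Δl = 40.4 kN/m; ΣN' = 330.7 kN/m; ΣW sinα = 151.8 kN/m
Resisting = 40.4 + 330.7·tan24.3° = 40.4 + 149.3 = 189.7 kN/m
FS = 189.7 / 151.8 = 1.249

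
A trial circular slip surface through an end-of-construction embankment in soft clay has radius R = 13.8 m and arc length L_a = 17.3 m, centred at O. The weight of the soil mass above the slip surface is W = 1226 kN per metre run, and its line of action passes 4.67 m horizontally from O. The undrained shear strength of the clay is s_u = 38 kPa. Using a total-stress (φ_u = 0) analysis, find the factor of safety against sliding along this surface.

Taking moments about the centre O, the resisting moment is provided by the undrained shear strength acting along the arc:
M_R = s_u·L_a·R = 38·17.30·13.8 = 9072.1 kN·m/m
M_D = W·d = 1226·4.67 = 5725.4 kN·m/m
FS = M_R / M_D = 9072.1 / 5725.4 = 1.585

FS = 1.58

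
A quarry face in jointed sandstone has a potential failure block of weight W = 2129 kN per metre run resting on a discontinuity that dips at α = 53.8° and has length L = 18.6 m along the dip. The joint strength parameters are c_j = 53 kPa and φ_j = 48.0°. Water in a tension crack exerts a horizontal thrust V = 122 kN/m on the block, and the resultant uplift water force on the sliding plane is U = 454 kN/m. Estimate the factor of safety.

Resolving the block weight along and normal to the plane and applying the Mohr–Coulomb strength on the joint:
N' = W cosα − U − V sinα = 2129·cos53.8° − 454 − 122·sin53.8° = 705.0 kN/m
Driving force T = W sinα + V cosα = 2129·sin53.8° + 122·cos53.8° = 1790.1 kN/m
Resisting force R = c_j·L + N'·tanφ_j = 53·18.6 + 705.0·tan48.0° = 985.8 + 782.9 = 1768.7 kN/m
FS = R / T = 1768.7 / 1790.1 = 0.988

FS = 0.99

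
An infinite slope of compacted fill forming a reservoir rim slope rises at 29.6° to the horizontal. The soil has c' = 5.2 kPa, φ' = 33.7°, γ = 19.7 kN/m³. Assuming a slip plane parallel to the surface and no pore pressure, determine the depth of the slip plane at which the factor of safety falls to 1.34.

Setting FS = 1.34 in FS = [c' + γz cos²β tanφ'] / [γz sinβ cosβ] and solving for z:
z = c' / [γ cosβ (FS·sinβ − cosβ·tanφ')]
  = 5.2 / [19.7·cos29.6°·(1.34·sin29.6° − cos29.6°·tan33.7°)]
  = 5.2 / [19.7·0.8695·(1.34·0.4939 − 0.8695·0.6669)]
  = 5.2 / 1.4046 = 3.702 m

z = 3.70 m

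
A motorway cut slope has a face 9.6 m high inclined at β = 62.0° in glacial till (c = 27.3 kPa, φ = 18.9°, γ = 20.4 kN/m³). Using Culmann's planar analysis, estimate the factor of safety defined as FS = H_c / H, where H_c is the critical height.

H_c = (4c/γ) · sinβ cosφ / [1 − cos(β − φ)]
    = (4·27.3/20.4) · sin62.0°·cos18.9° / [1 − cos43.1°]
    = 5.353 · 0.8353 / 0.2698 = 16.57 m
FS = H_c / H = 16.57 / 9.6 = 1.726

FS = 1.73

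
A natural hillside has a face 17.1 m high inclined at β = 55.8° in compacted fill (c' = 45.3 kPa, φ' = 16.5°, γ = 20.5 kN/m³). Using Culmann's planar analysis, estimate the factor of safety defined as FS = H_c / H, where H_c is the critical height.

H_c = (4c'/γ) · sinβ cosφ' / [1 − cos(β − φ')]
    = (4·45.3/20.5) · sin55.8°·cos16.5° / [1 − cos39.3°]
    = 8.839 · 0.7930 / 0.2262 = 30.99 m
FS = H_c / H = 30.99 / 17.1 = 1.812

FS = 1.81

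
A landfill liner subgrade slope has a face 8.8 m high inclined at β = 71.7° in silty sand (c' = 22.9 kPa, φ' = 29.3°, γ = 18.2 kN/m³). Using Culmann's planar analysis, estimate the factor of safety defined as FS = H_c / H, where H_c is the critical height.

H_c = (4c'/γ) · sinβ cosφ' / [1 − cos(β − φ')]
    = (4·22.9/18.2) · sin71.7°·cos29.3° / [1 − cos42.4°]
    = 5.033 · 0.8280 / 0.2615 = 15.93 m
FS = H_c / H = 15.93 / 8.8 = 1.811

FS = 1.81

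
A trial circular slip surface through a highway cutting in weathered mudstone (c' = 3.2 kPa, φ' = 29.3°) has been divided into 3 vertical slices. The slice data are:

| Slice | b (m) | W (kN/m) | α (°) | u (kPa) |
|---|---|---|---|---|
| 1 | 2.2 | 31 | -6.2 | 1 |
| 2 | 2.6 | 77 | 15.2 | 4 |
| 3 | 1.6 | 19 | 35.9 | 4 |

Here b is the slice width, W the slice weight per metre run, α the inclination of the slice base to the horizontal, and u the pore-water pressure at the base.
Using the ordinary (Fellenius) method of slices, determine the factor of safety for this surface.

Ordinary method of slices: FS = Σ[c'·Δl_i + (W_i cosα_i − u_i·Δl_i)·tanφ'] / Σ W_i sinα_i, with Δl_i = b_i / cosα_i.
Slice 1: Δl = 2.2/cos(-6.2°) = 2.213 m; N'_1 = 31·cos(-6.2°) − 1·2.213 = 28.6; c'Δl = 7.08; W sinα = -3.3
Slice 2: Δl = 2.6/cos15.2° = 2.694 m; N'_2 = 77·cos15.2° − 4·2.694 = 63.5; c'Δl = 8.62; W sinα = 20.2
Slice 3: Δl = 1.6/cos35.9° = 1.975 m; N'_3 = 19·cos35.9° − 4·1.975 = 7.5; c'Δl = 6.32; W sinα = 11.1
Σc'Δl = 22.0 kN/m; ΣN' = 99.6 kN/m; ΣW sinα = 28.0 kN/m
Resisting = 22.0 + 99.6·tan29.3° = 22.0 + 55.9 = 77.9 kN/m
FS = 77.9 / 28.0 = 2.785

FS = 2.79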